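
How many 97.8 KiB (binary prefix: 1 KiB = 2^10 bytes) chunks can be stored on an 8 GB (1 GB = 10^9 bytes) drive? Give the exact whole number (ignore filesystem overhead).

79,882

Capacity: 8 GB = 8,000,000,000 bytes
Per item: 97.8 KiB = 100,147.2 bytes
⌊8,000,000,000 / 100,147.2⌋ = 79,882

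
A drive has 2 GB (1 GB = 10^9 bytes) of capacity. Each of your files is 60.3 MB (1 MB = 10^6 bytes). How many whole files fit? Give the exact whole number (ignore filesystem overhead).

33

Capacity: 2 GB = 2,000,000,000 bytes
Per item: 60.3 MB = 60,300,000 bytes
⌊2,000,000,000 / 60,300,000⌋ = 33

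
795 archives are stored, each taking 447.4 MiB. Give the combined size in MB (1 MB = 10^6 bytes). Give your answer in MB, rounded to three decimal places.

Total = 795 × 447.4 MiB = 355,683 MiB
= 355,683 × 1,048,576 bytes = 372,960,657,408 bytes
1 MB = 1,000,000 bytes
372,960,657,408 / 1,000,000 = 372,960.657 MB

372,960.657 MB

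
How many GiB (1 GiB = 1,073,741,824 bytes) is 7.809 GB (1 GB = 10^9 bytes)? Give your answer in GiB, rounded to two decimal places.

7.809 GB × 1,000,000,000 bytes/GB = 7,809,000,000 bytes
1 GiB = 2^30 bytes = 1,073,741,824 bytes
7,809,000,000 / 1,073,741,824 = 7.27 GiB

7.27 GiB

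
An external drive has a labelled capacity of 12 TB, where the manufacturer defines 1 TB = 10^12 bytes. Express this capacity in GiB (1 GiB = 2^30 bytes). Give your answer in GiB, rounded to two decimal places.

11,175.87 GiB

12 TB × 1,000,000,000,000 bytes/TB = 12,000,000,000,000 bytes
1 GiB = 1,073,741,824 bytes
12,000,000,000,000 / 1,073,741,824 = 11,175.87 GiB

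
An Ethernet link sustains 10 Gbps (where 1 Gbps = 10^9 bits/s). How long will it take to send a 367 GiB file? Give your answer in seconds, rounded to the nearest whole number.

367 GiB = 394,063,249,408 bytes = 3,152,505,995,264 bits
10 Gbps = 10,000,000,000 bits/s
time = 3,152,505,995,264 / 10,000,000,000 = 315 s

315 seconds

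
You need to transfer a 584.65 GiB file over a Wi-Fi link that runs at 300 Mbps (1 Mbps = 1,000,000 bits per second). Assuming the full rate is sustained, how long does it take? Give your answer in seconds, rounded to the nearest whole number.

16,740 seconds

584.65 GiB = 627,763,157,401.6 bytes = 5,022,105,259,212.8 bits
300 Mbps = 300,000,000 bits/s
time = 5,022,105,259,212.8 / 300,000,000 = 16,740 s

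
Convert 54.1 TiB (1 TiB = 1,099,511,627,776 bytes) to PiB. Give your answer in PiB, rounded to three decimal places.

54.1 TiB × 1,099,511,627,776 bytes/TiB = 59,483,579,062,681.6 bytes
1 PiB = 2^50 bytes = 1,125,899,906,842,624 bytes
59,483,579,062,681.6 / 1,125,899,906,842,624 = 0.053 PiB

0.053 PiB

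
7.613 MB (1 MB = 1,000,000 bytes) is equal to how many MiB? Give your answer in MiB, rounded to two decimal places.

7.26 MiB

7.613 MB × 1,000,000 bytes/MB = 7,613,000 bytes
1 MiB = 2^20 bytes = 1,048,576 bytes
7,613,000 / 1,048,576 = 7.26 MiB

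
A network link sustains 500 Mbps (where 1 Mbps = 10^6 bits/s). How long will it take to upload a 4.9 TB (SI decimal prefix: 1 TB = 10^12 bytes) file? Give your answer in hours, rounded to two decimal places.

21.78 hours

4.9 TB = 4,900,000,000,000 bytes = 39,200,000,000,000 bits
500 Mbps = 500,000,000 bits/s
time = 39,200,000,000,000 / 500,000,000 = 78,400.0000 s
78,400.0000 s / 3600 = 21.78 hours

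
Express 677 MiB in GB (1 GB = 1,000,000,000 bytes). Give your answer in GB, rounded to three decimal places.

0.710 GB

677 MiB = 677 × 2^20 bytes = 709,885,952 bytes
1 GB = 10^9 bytes = 1,000,000,000 bytes
709,885,952 / 1,000,000,000 = 0.710 GB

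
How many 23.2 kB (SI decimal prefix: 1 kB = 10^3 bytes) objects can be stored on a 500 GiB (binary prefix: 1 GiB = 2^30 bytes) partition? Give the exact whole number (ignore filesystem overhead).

23,140,987

Capacity: 500 GiB = 536,870,912,000 bytes
Per item: 23.2 kB = 23,200 bytes
⌊536,870,912,000 / 23,200⌋ = 23,140,987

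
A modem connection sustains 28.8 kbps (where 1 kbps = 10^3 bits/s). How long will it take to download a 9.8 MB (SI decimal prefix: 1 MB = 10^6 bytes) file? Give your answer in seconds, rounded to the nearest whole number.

2,722 seconds

9.8 MB = 9,800,000 bytes = 78,400,000 bits
28.8 kbps = 28,800 bits/s
time = 78,400,000 / 28,800 = 2,722 s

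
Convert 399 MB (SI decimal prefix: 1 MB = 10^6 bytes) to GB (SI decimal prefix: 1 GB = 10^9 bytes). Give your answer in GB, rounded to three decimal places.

0.399 GB

399 MB = 399 × 10^6 bytes = 399,000,000 bytes
1 GB = 1,000,000,000 bytes
399,000,000 / 1,000,000,000 = 0.399 GB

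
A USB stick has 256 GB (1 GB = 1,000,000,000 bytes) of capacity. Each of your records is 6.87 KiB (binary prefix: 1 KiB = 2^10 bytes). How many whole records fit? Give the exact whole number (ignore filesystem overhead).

36,390,101

Capacity: 256 GB = 256,000,000,000 bytes
Per item: 6.87 KiB = 7,034.88 bytes
⌊256,000,000,000 / 7,034.88⌋ = 36,390,101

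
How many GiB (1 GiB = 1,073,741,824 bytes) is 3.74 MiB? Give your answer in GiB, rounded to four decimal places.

3.74 MiB = 3.74 × 2^20 bytes = 3,921,674.24 bytes
1 GiB = 1,073,741,824 bytes
3,921,674.24 / 1,073,741,824 = 0.0037 GiB

0.0037 GiB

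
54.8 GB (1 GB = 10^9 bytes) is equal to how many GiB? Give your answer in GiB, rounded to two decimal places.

51.04 GiB

54.8 GB × 1,000,000,000 bytes/GB = 54,800,000,000 bytes
1 GiB = 1,073,741,824 bytes
54,800,000,000 / 1,073,741,824 = 51.04 GiB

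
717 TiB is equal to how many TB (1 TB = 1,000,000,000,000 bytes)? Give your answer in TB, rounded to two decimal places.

788.35 TB

717 TiB × 1,099,511,627,776 bytes/TiB = 788,349,837,115,392 bytes
1 TB = 10^12 bytes = 1,000,000,000,000 bytes
788,349,837,115,392 / 1,000,000,000,000 = 788.35 TB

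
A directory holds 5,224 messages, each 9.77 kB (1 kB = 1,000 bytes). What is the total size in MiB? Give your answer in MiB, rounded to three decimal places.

Total = 5,224 × 9.77 kB = 51038.48 kB
= 51038.48 × 1,000 bytes = 51,038,480 bytes
1 MiB = 1,048,576 bytes
51,038,480 / 1,048,576 = 48.674 MiB

48.674 MiB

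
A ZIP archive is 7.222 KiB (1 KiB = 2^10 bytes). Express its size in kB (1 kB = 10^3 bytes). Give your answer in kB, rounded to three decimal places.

7.222 KiB × 1,024 bytes/KiB = 7,395.328 bytes
1 kB = 10^3 bytes = 1,000 bytes
7,395.328 / 1,000 = 7.395 kB

7.395 kB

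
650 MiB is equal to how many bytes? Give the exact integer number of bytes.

681,574,400 bytes

650 × 1,048,576 = 681,574,400 bytes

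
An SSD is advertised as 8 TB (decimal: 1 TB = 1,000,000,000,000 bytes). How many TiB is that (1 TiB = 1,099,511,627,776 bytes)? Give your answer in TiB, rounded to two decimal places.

8 TB = 8 × 10^12 bytes = 8,000,000,000,000 bytes
1 TiB = 2^40 bytes = 1,099,511,627,776 bytes
8,000,000,000,000 / 1,099,511,627,776 = 7.28 TiB

7.28 TiB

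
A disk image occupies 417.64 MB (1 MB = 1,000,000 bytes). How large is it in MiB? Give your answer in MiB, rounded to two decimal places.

417.64 MB = 417.64 × 10^6 bytes = 417,640,000 bytes
1 MiB = 2^20 bytes = 1,048,576 bytes
417,640,000 / 1,048,576 = 398.29 MiB

398.29 MiB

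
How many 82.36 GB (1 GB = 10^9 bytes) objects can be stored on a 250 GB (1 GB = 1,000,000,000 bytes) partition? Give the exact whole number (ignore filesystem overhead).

Capacity: 250 GB = 250,000,000,000 bytes
Per item: 82.36 GB = 82,360,000,000 bytes
⌊250,000,000,000 / 82,360,000,000⌋ = 3

3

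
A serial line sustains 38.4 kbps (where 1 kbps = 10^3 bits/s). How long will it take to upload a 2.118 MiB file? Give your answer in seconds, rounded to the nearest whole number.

2.118 MiB = 2,220,883.968 bytes = 17,767,071.744 bits
38.4 kbps = 38,400 bits/s
time = 17,767,071.744 / 38,400 = 463 s

463 seconds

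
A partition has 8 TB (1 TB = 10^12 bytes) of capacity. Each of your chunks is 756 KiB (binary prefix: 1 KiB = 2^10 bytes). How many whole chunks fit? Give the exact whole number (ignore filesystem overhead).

10,333,994

Capacity: 8 TB = 8,000,000,000,000 bytes
Per item: 756 KiB = 774,144 bytes
⌊8,000,000,000,000 / 774,144⌋ = 10,333,994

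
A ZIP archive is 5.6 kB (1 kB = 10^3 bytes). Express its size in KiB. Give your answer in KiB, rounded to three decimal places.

5.6 kB = 5.6 × 10^3 bytes = 5,600 bytes
1 KiB = 1,024 bytes
5,600 / 1,024 = 5.469 KiB

5.469 KiB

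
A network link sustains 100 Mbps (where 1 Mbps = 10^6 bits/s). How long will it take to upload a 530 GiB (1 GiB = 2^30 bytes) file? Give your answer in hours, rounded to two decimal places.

530 GiB = 569,083,166,720 bytes = 4,552,665,333,760 bits
100 Mbps = 100,000,000 bits/s
time = 4,552,665,333,760 / 100,000,000 = 45,526.6533 s
45,526.6533 s / 3600 = 12.65 hours

12.65 hours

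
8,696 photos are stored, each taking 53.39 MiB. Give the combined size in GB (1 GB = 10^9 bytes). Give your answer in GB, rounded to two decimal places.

Total = 8,696 × 53.39 MiB = 464279.44 MiB
= 464279.44 × 1,048,576 bytes = 486,832,278,077.44 bytes
1 GB = 1,000,000,000 bytes
486,832,278,077.44 / 1,000,000,000 = 486.83 GB

486.83 GB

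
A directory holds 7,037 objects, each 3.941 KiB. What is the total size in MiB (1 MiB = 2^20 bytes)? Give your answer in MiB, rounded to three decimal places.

27.083 MiB

Total = 7,037 × 3.941 KiB = 27732.817 KiB
= 27732.817 × 1,024 bytes = 28,398,404.608 bytes
1 MiB = 1,048,576 bytes
28,398,404.608 / 1,048,576 = 27.083 MiB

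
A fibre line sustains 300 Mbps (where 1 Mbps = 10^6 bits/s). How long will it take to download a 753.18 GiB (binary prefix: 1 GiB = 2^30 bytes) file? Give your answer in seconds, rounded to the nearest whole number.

21,566 seconds

753.18 GiB = 808,720,867,000.32 bytes = 6,469,766,936,002.56 bits
300 Mbps = 300,000,000 bits/s
time = 6,469,766,936,002.56 / 300,000,000 = 21,566 s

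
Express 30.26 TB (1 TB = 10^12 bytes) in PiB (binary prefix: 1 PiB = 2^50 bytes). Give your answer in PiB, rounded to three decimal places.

0.027 PiB

30.26 TB = 30.26 × 10^12 bytes = 30,260,000,000,000 bytes
1 PiB = 2^50 bytes = 1,125,899,906,842,624 bytes
30,260,000,000,000 / 1,125,899,906,842,624 = 0.027 PiB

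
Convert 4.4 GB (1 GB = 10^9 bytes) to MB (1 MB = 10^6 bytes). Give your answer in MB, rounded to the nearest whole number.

4.4 GB × 1,000,000,000 bytes/GB = 4,400,000,000 bytes
1 MB = 10^6 bytes = 1,000,000 bytes
4,400,000,000 / 1,000,000 = 4,400 MB

4,400 MB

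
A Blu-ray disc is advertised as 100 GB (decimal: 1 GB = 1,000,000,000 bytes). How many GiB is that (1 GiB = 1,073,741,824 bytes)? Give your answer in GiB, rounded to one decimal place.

93.1 GiB

100 GB = 100 × 10^9 bytes = 100,000,000,000 bytes
1 GiB = 1,073,741,824 bytes
100,000,000,000 / 1,073,741,824 = 93.1 GiB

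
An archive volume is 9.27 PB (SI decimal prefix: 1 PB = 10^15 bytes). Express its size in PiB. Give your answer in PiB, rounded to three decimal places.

9.27 PB = 9.27 × 10^15 bytes = 9,270,000,000,000,000 bytes
1 PiB = 1,125,899,906,842,624 bytes
9,270,000,000,000,000 / 1,125,899,906,842,624 = 8.233 PiB

8.233 PiB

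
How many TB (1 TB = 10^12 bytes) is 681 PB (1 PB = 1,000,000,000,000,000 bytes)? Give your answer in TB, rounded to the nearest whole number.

681,000 TB

681 PB = 681 × 10^15 bytes = 681,000,000,000,000,000 bytes
1 TB = 10^12 bytes = 1,000,000,000,000 bytes
681,000,000,000,000,000 / 1,000,000,000,000 = 681,000 TB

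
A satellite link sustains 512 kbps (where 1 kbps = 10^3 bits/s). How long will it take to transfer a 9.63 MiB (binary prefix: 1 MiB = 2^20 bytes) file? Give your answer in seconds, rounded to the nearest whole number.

9.63 MiB = 10,097,786.88 bytes = 80,782,295.04 bits
512 kbps = 512,000 bits/s
time = 80,782,295.04 / 512,000 = 158 s

158 seconds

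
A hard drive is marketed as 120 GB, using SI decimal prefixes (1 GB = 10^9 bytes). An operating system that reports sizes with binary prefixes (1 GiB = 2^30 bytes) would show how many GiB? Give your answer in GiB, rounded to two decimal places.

111.76 GiB

120 GB = 120 × 10^9 bytes = 120,000,000,000 bytes
1 GiB = 2^30 bytes = 1,073,741,824 bytes
120,000,000,000 / 1,073,741,824 = 111.76 GiB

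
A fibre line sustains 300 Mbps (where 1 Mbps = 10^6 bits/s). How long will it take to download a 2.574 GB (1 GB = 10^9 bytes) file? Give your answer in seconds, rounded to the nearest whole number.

2.574 GB = 2,574,000,000 bytes = 20,592,000,000 bits
300 Mbps = 300,000,000 bits/s
time = 20,592,000,000 / 300,000,000 = 69 s

69 seconds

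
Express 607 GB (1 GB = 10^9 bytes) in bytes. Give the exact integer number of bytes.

607,000,000,000 bytes

607 × 1,000,000,000 = 607,000,000,000 bytes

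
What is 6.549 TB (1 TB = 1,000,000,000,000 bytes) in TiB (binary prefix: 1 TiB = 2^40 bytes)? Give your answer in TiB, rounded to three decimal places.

6.549 TB = 6.549 × 10^12 bytes = 6,549,000,000,000 bytes
1 TiB = 2^40 bytes = 1,099,511,627,776 bytes
6,549,000,000,000 / 1,099,511,627,776 = 5.956 TiB

5.956 TiB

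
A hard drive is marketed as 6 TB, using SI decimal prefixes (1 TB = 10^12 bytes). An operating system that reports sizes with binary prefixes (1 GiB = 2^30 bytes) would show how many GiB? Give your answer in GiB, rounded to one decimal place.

6 TB = 6 × 10^12 bytes = 6,000,000,000,000 bytes
1 GiB = 1,073,741,824 bytes
6,000,000,000,000 / 1,073,741,824 = 5,587.9 GiB

5,587.9 GiB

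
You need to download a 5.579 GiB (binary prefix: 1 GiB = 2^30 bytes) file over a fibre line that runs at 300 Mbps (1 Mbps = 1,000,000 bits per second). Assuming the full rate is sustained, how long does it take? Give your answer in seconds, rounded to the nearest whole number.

5.579 GiB = 5,990,405,636.096 bytes = 47,923,245,088.768 bits
300 Mbps = 300,000,000 bits/s
time = 47,923,245,088.768 / 300,000,000 = 160 s

160 seconds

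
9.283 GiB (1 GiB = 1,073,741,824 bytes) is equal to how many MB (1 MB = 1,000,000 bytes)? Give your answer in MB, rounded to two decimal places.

9,967.55 MB

9.283 GiB × 1,073,741,824 bytes/GiB = 9,967,545,352.192 bytes
1 MB = 1,000,000 bytes
9,967,545,352.192 / 1,000,000 = 9,967.55 MB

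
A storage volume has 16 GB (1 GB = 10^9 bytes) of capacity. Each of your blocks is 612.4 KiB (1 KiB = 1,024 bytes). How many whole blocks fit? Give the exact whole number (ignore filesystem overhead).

25,514

Capacity: 16 GB = 16,000,000,000 bytes
Per item: 612.4 KiB = 627,097.6 bytes
⌊16,000,000,000 / 627,097.6⌋ = 25,514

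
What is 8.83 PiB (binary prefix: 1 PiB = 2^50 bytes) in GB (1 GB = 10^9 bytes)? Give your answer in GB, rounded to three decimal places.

8.83 PiB × 1,125,899,906,842,624 bytes/PiB = 9,941,696,177,420,369.92 bytes
1 GB = 10^9 bytes = 1,000,000,000 bytes
9,941,696,177,420,369.92 / 1,000,000,000 = 9,941,696.177 GB

9,941,696.177 GB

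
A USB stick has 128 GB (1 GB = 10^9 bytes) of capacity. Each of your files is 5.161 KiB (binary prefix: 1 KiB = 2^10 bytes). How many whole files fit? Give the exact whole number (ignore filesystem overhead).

24,220,112

Capacity: 128 GB = 128,000,000,000 bytes
Per item: 5.161 KiB = 5,284.864 bytes
⌊128,000,000,000 / 5,284.864⌋ = 24,220,112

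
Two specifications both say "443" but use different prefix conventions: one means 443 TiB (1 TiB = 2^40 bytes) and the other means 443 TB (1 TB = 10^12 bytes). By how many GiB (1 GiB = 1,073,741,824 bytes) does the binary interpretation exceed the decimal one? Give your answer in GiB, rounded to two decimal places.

443 TiB = 443 × 1,099,511,627,776 = 487,083,651,104,768 bytes
443 TB = 443 × 1,000,000,000,000 = 443,000,000,000,000 bytes
difference = 44,083,651,104,768 bytes
44,083,651,104,768 / 1,073,741,824 = 41,056.10 GiB

41,056.10 GiB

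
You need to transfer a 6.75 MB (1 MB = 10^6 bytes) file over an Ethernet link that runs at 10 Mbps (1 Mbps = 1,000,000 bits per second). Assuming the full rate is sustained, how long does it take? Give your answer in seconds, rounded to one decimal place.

5.4 seconds

6.75 MB = 6,750,000 bytes = 54,000,000 bits
10 Mbps = 10,000,000 bits/s
time = 54,000,000 / 10,000,000 = 5.4 s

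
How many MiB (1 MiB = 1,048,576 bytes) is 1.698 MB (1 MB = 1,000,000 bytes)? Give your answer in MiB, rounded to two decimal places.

1.62 MiB

1.698 MB × 1,000,000 bytes/MB = 1,698,000 bytes
1 MiB = 1,048,576 bytes
1,698,000 / 1,048,576 = 1.62 MiB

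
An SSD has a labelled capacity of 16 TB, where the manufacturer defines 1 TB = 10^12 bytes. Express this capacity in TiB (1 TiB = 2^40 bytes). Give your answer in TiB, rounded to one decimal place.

16 TB = 16 × 10^12 bytes = 16,000,000,000,000 bytes
1 TiB = 2^40 bytes = 1,099,511,627,776 bytes
16,000,000,000,000 / 1,099,511,627,776 = 14.6 TiB

14.6 TiB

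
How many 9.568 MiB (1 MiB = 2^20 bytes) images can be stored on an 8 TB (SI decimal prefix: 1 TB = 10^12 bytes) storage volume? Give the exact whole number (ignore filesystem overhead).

797,386

Capacity: 8 TB = 8,000,000,000,000 bytes
Per item: 9.568 MiB = 10,032,775.168 bytes
⌊8,000,000,000,000 / 10,032,775.168⌋ = 797,386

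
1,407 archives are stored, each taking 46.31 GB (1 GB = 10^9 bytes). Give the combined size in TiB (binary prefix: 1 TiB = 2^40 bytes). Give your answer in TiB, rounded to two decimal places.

Total = 1,407 × 46.31 GB = 65158.17 GB
= 65158.17 × 1,000,000,000 bytes = 65,158,170,000,000 bytes
1 TiB = 1,099,511,627,776 bytes
65,158,170,000,000 / 1,099,511,627,776 = 59.26 TiB

59.26 TiB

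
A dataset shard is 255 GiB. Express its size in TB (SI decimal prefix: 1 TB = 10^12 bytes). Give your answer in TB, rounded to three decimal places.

255 GiB × 1,073,741,824 bytes/GiB = 273,804,165,120 bytes
1 TB = 10^12 bytes = 1,000,000,000,000 bytes
273,804,165,120 / 1,000,000,000,000 = 0.274 TB

0.274 TB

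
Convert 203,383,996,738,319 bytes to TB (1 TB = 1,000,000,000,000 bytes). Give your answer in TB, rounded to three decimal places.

203,383,996,738,319 bytes given.
1 TB = 10^12 bytes = 1,000,000,000,000 bytes
203,383,996,738,319 / 1,000,000,000,000 = 203.384 TB

203.384 TB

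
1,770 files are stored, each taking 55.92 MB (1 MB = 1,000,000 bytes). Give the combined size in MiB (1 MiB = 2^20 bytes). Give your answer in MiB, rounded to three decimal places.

Total = 1,770 × 55.92 MB = 98978.4 MB
= 98978.4 × 1,000,000 bytes = 98,978,400,000 bytes
1 MiB = 1,048,576 bytes
98,978,400,000 / 1,048,576 = 94,393.158 MiB

94,393.158 MiB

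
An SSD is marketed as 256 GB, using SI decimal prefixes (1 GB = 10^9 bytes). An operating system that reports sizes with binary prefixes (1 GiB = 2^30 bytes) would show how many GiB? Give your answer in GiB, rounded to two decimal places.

256 GB × 1,000,000,000 bytes/GB = 256,000,000,000 bytes
1 GiB = 1,073,741,824 bytes
256,000,000,000 / 1,073,741,824 = 238.42 GiB

238.42 GiB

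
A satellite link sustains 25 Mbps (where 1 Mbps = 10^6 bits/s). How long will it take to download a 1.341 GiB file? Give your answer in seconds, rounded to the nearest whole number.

1.341 GiB = 1,439,887,785.984 bytes = 11,519,102,287.872 bits
25 Mbps = 25,000,000 bits/s
time = 11,519,102,287.872 / 25,000,000 = 461 s

461 seconds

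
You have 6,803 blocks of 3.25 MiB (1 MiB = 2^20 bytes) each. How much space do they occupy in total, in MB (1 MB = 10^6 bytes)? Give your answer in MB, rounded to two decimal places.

23,183.75 MB

Total = 6,803 × 3.25 MiB = 22109.75 MiB
= 22109.75 × 1,048,576 bytes = 23,183,753,216 bytes
1 MB = 1,000,000 bytes
23,183,753,216 / 1,000,000 = 23,183.75 MB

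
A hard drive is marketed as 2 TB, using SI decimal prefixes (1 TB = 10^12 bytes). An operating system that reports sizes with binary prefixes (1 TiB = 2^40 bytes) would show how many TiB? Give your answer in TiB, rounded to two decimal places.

1.82 TiB

2 TB = 2 × 10^12 bytes = 2,000,000,000,000 bytes
1 TiB = 1,099,511,627,776 bytes
2,000,000,000,000 / 1,099,511,627,776 = 1.82 TiB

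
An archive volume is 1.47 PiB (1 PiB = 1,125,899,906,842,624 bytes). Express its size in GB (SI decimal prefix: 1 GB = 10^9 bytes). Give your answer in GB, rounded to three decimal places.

1.47 PiB × 1,125,899,906,842,624 bytes/PiB = 1,655,072,863,058,657.28 bytes
1 GB = 1,000,000,000 bytes
1,655,072,863,058,657.28 / 1,000,000,000 = 1,655,072.863 GB

1,655,072.863 GB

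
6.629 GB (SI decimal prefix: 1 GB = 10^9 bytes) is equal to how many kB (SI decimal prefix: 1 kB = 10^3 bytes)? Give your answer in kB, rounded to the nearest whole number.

6,629,000 kB

6.629 GB × 1,000,000,000 bytes/GB = 6,629,000,000 bytes
1 kB = 10^3 bytes = 1,000 bytes
6,629,000,000 / 1,000 = 6,629,000 kB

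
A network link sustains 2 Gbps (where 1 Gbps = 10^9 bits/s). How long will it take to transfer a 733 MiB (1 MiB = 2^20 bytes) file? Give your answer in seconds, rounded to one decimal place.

3.1 seconds

733 MiB = 768,606,208 bytes = 6,148,849,664 bits
2 Gbps = 2,000,000,000 bits/s
time = 6,148,849,664 / 2,000,000,000 = 3.1 s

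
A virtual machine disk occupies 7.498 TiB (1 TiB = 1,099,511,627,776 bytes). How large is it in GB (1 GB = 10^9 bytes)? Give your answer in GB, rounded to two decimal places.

7.498 TiB = 7.498 × 2^40 bytes = 8,244,138,185,064.448 bytes
1 GB = 1,000,000,000 bytes
8,244,138,185,064.448 / 1,000,000,000 = 8,244.14 GB

8,244.14 GB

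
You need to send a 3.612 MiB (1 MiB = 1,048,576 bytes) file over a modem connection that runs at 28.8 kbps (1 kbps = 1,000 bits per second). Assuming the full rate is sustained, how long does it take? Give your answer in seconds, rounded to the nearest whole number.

3.612 MiB = 3,787,456.512 bytes = 30,299,652.096 bits
28.8 kbps = 28,800 bits/s
time = 30,299,652.096 / 28,800 = 1,052 s

1,052 seconds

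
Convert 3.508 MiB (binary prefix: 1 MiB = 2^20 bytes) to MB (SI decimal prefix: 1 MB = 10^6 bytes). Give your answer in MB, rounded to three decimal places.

3.508 MiB × 1,048,576 bytes/MiB = 3,678,404.608 bytes
1 MB = 10^6 bytes = 1,000,000 bytes
3,678,404.608 / 1,000,000 = 3.678 MB

3.678 MB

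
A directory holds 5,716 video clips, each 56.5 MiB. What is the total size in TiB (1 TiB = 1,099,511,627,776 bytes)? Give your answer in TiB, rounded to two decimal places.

0.31 TiB

Total = 5,716 × 56.5 MiB = 322,954 MiB
= 322,954 × 1,048,576 bytes = 338,641,813,504 bytes
1 TiB = 1,099,511,627,776 bytes
338,641,813,504 / 1,099,511,627,776 = 0.31 TiB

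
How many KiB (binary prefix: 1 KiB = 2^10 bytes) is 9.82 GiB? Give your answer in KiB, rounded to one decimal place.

10,297,016.3 KiB

9.82 GiB × 1,073,741,824 bytes/GiB = 10,544,144,711.68 bytes
1 KiB = 1,024 bytes
10,544,144,711.68 / 1,024 = 10,297,016.3 KiB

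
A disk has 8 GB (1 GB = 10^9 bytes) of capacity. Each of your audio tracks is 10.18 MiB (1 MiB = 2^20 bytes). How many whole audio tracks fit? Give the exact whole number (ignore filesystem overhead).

749

Capacity: 8 GB = 8,000,000,000 bytes
Per item: 10.18 MiB = 10,674,503.68 bytes
⌊8,000,000,000 / 10,674,503.68⌋ = 749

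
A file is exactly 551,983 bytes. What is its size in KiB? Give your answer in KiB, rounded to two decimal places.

551,983 bytes given.
1 KiB = 2^10 bytes = 1,024 bytes
551,983 / 1,024 = 539.05 KiB

539.05 KiB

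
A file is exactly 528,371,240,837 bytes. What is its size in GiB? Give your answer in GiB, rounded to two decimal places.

492.08 GiB

528,371,240,837 bytes given.
1 GiB = 2^30 bytes = 1,073,741,824 bytes
528,371,240,837 / 1,073,741,824 = 492.08 GiB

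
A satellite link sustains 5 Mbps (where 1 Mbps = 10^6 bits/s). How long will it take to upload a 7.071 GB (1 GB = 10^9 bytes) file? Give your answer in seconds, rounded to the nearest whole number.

11,314 seconds

7.071 GB = 7,071,000,000 bytes = 56,568,000,000 bits
5 Mbps = 5,000,000 bits/s
time = 56,568,000,000 / 5,000,000 = 11,314 s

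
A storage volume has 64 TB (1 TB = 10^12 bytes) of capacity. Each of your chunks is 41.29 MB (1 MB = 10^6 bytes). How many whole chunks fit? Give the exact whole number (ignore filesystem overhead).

Capacity: 64 TB = 64,000,000,000,000 bytes
Per item: 41.29 MB = 41,290,000 bytes
⌊64,000,000,000,000 / 41,290,000⌋ = 1,550,012

1,550,012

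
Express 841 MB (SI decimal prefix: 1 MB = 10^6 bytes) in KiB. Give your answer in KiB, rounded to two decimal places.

821,289.06 KiB

841 MB = 841 × 10^6 bytes = 841,000,000 bytes
1 KiB = 2^10 bytes = 1,024 bytes
841,000,000 / 1,024 = 821,289.06 KiB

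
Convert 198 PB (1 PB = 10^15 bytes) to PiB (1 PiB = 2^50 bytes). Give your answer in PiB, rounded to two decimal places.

198 PB = 198 × 10^15 bytes = 198,000,000,000,000,000 bytes
1 PiB = 2^50 bytes = 1,125,899,906,842,624 bytes
198,000,000,000,000,000 / 1,125,899,906,842,624 = 175.86 PiB

175.86 PiB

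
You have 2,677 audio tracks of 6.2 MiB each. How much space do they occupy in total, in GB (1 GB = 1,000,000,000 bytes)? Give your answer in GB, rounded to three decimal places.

Total = 2,677 × 6.2 MiB = 16597.4 MiB
= 16597.4 × 1,048,576 bytes = 17,403,635,302.4 bytes
1 GB = 1,000,000,000 bytes
17,403,635,302.4 / 1,000,000,000 = 17.404 GB

17.404 GB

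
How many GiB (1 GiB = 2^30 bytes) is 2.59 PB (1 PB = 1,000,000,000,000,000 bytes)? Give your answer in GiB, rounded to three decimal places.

2.59 PB = 2.59 × 10^15 bytes = 2,590,000,000,000,000 bytes
1 GiB = 2^30 bytes = 1,073,741,824 bytes
2,590,000,000,000,000 / 1,073,741,824 = 2,412,125.468 GiB

2,412,125.468 GiB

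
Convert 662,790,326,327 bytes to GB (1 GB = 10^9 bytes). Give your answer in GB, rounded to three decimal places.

662,790,326,327 bytes given.
1 GB = 1,000,000,000 bytes
662,790,326,327 / 1,000,000,000 = 662.790 GB

662.790 GB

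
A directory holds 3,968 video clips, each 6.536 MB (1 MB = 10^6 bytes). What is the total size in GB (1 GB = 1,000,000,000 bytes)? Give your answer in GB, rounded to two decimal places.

25.93 GB

Total = 3,968 × 6.536 MB = 25934.848 MB
= 25934.848 × 1,000,000 bytes = 25,934,848,000 bytes
1 GB = 1,000,000,000 bytes
25,934,848,000 / 1,000,000,000 = 25.93 GB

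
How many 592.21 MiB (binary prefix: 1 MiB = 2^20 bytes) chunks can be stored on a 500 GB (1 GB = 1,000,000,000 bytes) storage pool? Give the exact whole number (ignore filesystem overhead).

Capacity: 500 GB = 500,000,000,000 bytes
Per item: 592.21 MiB = 620,977,192.96 bytes
⌊500,000,000,000 / 620,977,192.96⌋ = 805

805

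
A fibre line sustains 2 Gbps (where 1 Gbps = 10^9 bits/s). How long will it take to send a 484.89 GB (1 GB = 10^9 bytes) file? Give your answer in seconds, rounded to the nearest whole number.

1,940 seconds

484.89 GB = 484,890,000,000 bytes = 3,879,120,000,000 bits
2 Gbps = 2,000,000,000 bits/s
time = 3,879,120,000,000 / 2,000,000,000 = 1,940 s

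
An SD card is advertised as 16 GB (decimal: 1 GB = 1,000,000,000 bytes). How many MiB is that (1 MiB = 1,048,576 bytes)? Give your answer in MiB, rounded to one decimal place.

15,258.8 MiB

16 GB = 16 × 10^9 bytes = 16,000,000,000 bytes
1 MiB = 2^20 bytes = 1,048,576 bytes
16,000,000,000 / 1,048,576 = 15,258.8 MiB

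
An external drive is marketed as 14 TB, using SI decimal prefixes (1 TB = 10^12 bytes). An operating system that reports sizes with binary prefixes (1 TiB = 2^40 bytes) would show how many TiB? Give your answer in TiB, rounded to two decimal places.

12.73 TiB

14 TB = 14 × 10^12 bytes = 14,000,000,000,000 bytes
1 TiB = 2^40 bytes = 1,099,511,627,776 bytes
14,000,000,000,000 / 1,099,511,627,776 = 12.73 TiB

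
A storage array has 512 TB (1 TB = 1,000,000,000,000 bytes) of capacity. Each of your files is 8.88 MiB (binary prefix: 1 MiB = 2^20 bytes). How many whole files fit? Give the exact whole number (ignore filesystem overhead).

Capacity: 512 TB = 512,000,000,000,000 bytes
Per item: 8.88 MiB = 9,311,354.88 bytes
⌊512,000,000,000,000 / 9,311,354.88⌋ = 54,986,627

54,986,627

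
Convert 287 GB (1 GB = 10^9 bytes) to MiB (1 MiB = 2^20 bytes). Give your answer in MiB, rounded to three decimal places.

287 GB × 1,000,000,000 bytes/GB = 287,000,000,000 bytes
1 MiB = 1,048,576 bytes
287,000,000,000 / 1,048,576 = 273,704.529 MiB

273,704.529 MiB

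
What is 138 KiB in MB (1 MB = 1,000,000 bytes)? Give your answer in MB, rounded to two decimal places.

0.14 MB

138 KiB = 138 × 2^10 bytes = 141,312 bytes
1 MB = 10^6 bytes = 1,000,000 bytes
141,312 / 1,000,000 = 0.14 MB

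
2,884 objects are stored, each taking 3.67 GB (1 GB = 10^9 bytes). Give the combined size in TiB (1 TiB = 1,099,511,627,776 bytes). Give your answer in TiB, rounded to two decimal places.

Total = 2,884 × 3.67 GB = 10584.28 GB
= 10584.28 × 1,000,000,000 bytes = 10,584,280,000,000 bytes
1 TiB = 1,099,511,627,776 bytes
10,584,280,000,000 / 1,099,511,627,776 = 9.63 TiB

9.63 TiB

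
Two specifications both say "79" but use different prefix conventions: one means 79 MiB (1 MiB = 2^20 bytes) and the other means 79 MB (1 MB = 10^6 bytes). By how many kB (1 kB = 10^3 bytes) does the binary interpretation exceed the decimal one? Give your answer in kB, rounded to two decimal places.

3,837.50 kB

79 MiB = 79 × 1,048,576 = 82,837,504 bytes
79 MB = 79 × 1,000,000 = 79,000,000 bytes
difference = 3,837,504 bytes
3,837,504 / 1,000 = 3,837.50 kB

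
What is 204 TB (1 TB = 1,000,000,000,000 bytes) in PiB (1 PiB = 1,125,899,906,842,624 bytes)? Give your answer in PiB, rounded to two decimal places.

204 TB = 204 × 10^12 bytes = 204,000,000,000,000 bytes
1 PiB = 2^50 bytes = 1,125,899,906,842,624 bytes
204,000,000,000,000 / 1,125,899,906,842,624 = 0.18 PiB

0.18 PiB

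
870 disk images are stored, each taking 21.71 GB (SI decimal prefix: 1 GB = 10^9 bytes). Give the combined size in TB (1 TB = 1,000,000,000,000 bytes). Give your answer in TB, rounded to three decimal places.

Total = 870 × 21.71 GB = 18887.7 GB
= 18887.7 × 1,000,000,000 bytes = 18,887,700,000,000 bytes
1 TB = 1,000,000,000,000 bytes
18,887,700,000,000 / 1,000,000,000,000 = 18.888 TB

18.888 TB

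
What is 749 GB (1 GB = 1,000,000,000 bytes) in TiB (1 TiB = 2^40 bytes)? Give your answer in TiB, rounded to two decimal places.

749 GB × 1,000,000,000 bytes/GB = 749,000,000,000 bytes
1 TiB = 1,099,511,627,776 bytes
749,000,000,000 / 1,099,511,627,776 = 0.68 TiB

0.68 TiB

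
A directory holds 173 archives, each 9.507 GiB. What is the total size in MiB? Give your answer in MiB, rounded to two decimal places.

Total = 173 × 9.507 GiB = 1644.711 GiB
= 1644.711 × 1,073,741,824 bytes = 1,765,994,989,092.864 bytes
1 MiB = 1,048,576 bytes
1,765,994,989,092.864 / 1,048,576 = 1,684,184.06 MiB

1,684,184.06 MiB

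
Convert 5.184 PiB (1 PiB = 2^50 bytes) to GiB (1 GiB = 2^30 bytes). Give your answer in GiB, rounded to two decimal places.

5.184 PiB × 1,125,899,906,842,624 bytes/PiB = 5,836,665,117,072,162.816 bytes
1 GiB = 2^30 bytes = 1,073,741,824 bytes
5,836,665,117,072,162.816 / 1,073,741,824 = 5,435,817.98 GiB

5,435,817.98 GiB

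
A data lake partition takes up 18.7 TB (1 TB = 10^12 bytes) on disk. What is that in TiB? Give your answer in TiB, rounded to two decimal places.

17.01 TiB

18.7 TB = 18.7 × 10^12 bytes = 18,700,000,000,000 bytes
1 TiB = 2^40 bytes = 1,099,511,627,776 bytes
18,700,000,000,000 / 1,099,511,627,776 = 17.01 TiB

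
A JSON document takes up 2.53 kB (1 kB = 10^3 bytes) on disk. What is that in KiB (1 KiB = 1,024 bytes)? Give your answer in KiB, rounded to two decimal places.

2.47 KiB

2.53 kB = 2.53 × 10^3 bytes = 2,530 bytes
1 KiB = 2^10 bytes = 1,024 bytes
2,530 / 1,024 = 2.47 KiB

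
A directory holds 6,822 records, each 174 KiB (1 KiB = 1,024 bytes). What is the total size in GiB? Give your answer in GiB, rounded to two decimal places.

Total = 6,822 × 174 KiB = 1,187,028 KiB
= 1,187,028 × 1,024 bytes = 1,215,516,672 bytes
1 GiB = 1,073,741,824 bytes
1,215,516,672 / 1,073,741,824 = 1.13 GiB

1.13 GiB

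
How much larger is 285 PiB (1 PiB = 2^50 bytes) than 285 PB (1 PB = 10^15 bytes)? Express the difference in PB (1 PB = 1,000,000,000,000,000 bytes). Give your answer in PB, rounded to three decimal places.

35.881 PB

285 PiB = 285 × 1,125,899,906,842,624 = 320,881,473,450,147,840 bytes
285 PB = 285 × 1,000,000,000,000,000 = 285,000,000,000,000,000 bytes
difference = 35,881,473,450,147,840 bytes
35,881,473,450,147,840 / 1,000,000,000,000,000 = 35.881 PB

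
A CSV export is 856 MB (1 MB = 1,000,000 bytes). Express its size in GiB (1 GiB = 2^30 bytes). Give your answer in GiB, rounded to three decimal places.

0.797 GiB

856 MB × 1,000,000 bytes/MB = 856,000,000 bytes
1 GiB = 1,073,741,824 bytes
856,000,000 / 1,073,741,824 = 0.797 GiB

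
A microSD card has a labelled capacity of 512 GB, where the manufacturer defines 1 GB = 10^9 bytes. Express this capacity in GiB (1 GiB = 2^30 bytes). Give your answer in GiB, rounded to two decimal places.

512 GB = 512 × 10^9 bytes = 512,000,000,000 bytes
1 GiB = 1,073,741,824 bytes
512,000,000,000 / 1,073,741,824 = 476.84 GiB

476.84 GiB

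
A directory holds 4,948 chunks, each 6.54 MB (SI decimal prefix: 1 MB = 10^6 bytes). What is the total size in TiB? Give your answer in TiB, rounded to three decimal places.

Total = 4,948 × 6.54 MB = 32359.92 MB
= 32359.92 × 1,000,000 bytes = 32,359,920,000 bytes
1 TiB = 1,099,511,627,776 bytes
32,359,920,000 / 1,099,511,627,776 = 0.029 TiB

0.029 TiB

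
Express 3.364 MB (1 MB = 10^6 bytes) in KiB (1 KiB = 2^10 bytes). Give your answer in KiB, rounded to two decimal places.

3.364 MB × 1,000,000 bytes/MB = 3,364,000 bytes
1 KiB = 2^10 bytes = 1,024 bytes
3,364,000 / 1,024 = 3,285.16 KiB

3,285.16 KiB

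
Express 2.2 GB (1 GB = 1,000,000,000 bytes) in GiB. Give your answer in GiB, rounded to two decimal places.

2.05 GiB

2.2 GB = 2.2 × 10^9 bytes = 2,200,000,000 bytes
1 GiB = 2^30 bytes = 1,073,741,824 bytes
2,200,000,000 / 1,073,741,824 = 2.05 GiB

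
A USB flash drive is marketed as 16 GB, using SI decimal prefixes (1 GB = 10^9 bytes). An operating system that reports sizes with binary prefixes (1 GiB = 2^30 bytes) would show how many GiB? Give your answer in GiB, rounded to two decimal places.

16 GB × 1,000,000,000 bytes/GB = 16,000,000,000 bytes
1 GiB = 2^30 bytes = 1,073,741,824 bytes
16,000,000,000 / 1,073,741,824 = 14.90 GiB

14.90 GiB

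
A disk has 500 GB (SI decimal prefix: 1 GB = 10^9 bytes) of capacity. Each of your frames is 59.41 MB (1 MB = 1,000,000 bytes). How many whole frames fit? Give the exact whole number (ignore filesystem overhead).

8,416

Capacity: 500 GB = 500,000,000,000 bytes
Per item: 59.41 MB = 59,410,000 bytes
⌊500,000,000,000 / 59,410,000⌋ = 8,416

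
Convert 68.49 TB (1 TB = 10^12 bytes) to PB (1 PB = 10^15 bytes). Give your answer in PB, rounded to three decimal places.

0.068 PB

68.49 TB = 68.49 × 10^12 bytes = 68,490,000,000,000 bytes
1 PB = 10^15 bytes = 1,000,000,000,000,000 bytes
68,490,000,000,000 / 1,000,000,000,000,000 = 0.068 PB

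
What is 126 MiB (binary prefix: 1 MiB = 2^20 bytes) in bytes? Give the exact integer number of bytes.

132,120,576 bytes

126 × 1,048,576 = 132,120,576 bytes  (1 MiB = 2^20 bytes)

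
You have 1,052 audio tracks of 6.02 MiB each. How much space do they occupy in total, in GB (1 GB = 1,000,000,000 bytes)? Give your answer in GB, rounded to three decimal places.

6.641 GB

Total = 1,052 × 6.02 MiB = 6333.04 MiB
= 6333.04 × 1,048,576 bytes = 6,640,673,751.04 bytes
1 GB = 1,000,000,000 bytes
6,640,673,751.04 / 1,000,000,000 = 6.641 GB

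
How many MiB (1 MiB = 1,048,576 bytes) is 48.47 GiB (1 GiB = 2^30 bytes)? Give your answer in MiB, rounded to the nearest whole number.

49,633 MiB

48.47 GiB = 48.47 × 2^30 bytes = 52,044,266,209.28 bytes
1 MiB = 2^20 bytes = 1,048,576 bytes
52,044,266,209.28 / 1,048,576 = 49,633 MiB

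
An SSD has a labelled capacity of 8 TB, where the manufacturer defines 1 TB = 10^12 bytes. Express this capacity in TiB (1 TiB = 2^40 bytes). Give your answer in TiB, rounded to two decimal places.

8 TB = 8 × 10^12 bytes = 8,000,000,000,000 bytes
1 TiB = 1,099,511,627,776 bytes
8,000,000,000,000 / 1,099,511,627,776 = 7.28 TiB

7.28 TiB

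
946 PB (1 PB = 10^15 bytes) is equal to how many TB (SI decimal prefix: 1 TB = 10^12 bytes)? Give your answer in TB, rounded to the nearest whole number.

946,000 TB

946 PB = 946 × 10^15 bytes = 946,000,000,000,000,000 bytes
1 TB = 10^12 bytes = 1,000,000,000,000 bytes
946,000,000,000,000,000 / 1,000,000,000,000 = 946,000 TB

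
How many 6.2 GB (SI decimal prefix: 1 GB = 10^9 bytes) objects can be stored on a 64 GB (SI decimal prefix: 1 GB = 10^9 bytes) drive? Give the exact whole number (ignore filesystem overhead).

10

Capacity: 64 GB = 64,000,000,000 bytes
Per item: 6.2 GB = 6,200,000,000 bytes
⌊64,000,000,000 / 6,200,000,000⌋ = 10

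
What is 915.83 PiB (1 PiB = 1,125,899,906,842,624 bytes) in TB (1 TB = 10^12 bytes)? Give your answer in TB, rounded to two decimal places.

915.83 PiB × 1,125,899,906,842,624 bytes/PiB = 1,031,132,911,683,680,337.92 bytes
1 TB = 1,000,000,000,000 bytes
1,031,132,911,683,680,337.92 / 1,000,000,000,000 = 1,031,132.91 TB

1,031,132.91 TB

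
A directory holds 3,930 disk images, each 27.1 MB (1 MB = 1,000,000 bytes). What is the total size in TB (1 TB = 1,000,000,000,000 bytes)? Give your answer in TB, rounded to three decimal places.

0.107 TB

Total = 3,930 × 27.1 MB = 106,503 MB
= 106,503 × 1,000,000 bytes = 106,503,000,000 bytes
1 TB = 1,000,000,000,000 bytes
106,503,000,000 / 1,000,000,000,000 = 0.107 TB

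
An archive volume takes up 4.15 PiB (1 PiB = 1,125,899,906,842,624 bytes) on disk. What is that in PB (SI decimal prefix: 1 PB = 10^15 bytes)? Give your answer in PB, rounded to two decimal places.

4.67 PB

4.15 PiB × 1,125,899,906,842,624 bytes/PiB = 4,672,484,613,396,889.6 bytes
1 PB = 10^15 bytes = 1,000,000,000,000,000 bytes
4,672,484,613,396,889.6 / 1,000,000,000,000,000 = 4.67 PB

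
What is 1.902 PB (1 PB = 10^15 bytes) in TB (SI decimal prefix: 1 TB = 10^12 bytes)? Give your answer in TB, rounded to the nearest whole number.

1.902 PB × 1,000,000,000,000,000 bytes/PB = 1,902,000,000,000,000 bytes
1 TB = 1,000,000,000,000 bytes
1,902,000,000,000,000 / 1,000,000,000,000 = 1,902 TB

1,902 TB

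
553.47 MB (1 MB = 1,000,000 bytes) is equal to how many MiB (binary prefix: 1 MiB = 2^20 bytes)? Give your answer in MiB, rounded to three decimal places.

553.47 MB = 553.47 × 10^6 bytes = 553,470,000 bytes
1 MiB = 1,048,576 bytes
553,470,000 / 1,048,576 = 527.830 MiB

527.830 MiB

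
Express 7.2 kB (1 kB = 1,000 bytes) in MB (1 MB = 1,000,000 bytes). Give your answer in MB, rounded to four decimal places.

7.2 kB × 1,000 bytes/kB = 7,200 bytes
1 MB = 10^6 bytes = 1,000,000 bytes
7,200 / 1,000,000 = 0.0072 MB

0.0072 MB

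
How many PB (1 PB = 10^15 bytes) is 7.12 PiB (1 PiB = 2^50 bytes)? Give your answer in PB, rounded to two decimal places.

7.12 PiB × 1,125,899,906,842,624 bytes/PiB = 8,016,407,336,719,482.88 bytes
1 PB = 1,000,000,000,000,000 bytes
8,016,407,336,719,482.88 / 1,000,000,000,000,000 = 8.02 PB

8.02 PB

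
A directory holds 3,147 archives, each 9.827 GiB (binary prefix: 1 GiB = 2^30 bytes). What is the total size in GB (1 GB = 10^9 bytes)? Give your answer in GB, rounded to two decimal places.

33,206.08 GB

Total = 3,147 × 9.827 GiB = 30925.569 GiB
= 30925.569 × 1,073,741,824 bytes = 33,206,076,866,297.856 bytes
1 GB = 1,000,000,000 bytes
33,206,076,866,297.856 / 1,000,000,000 = 33,206.08 GB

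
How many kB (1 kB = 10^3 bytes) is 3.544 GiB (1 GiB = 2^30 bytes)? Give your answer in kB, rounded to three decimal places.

3.544 GiB = 3.544 × 2^30 bytes = 3,805,341,024.256 bytes
1 kB = 1,000 bytes
3,805,341,024.256 / 1,000 = 3,805,341.024 kB

3,805,341.024 kB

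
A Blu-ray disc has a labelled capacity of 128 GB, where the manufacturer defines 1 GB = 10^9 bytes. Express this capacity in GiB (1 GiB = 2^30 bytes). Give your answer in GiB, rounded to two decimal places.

119.21 GiB

128 GB = 128 × 10^9 bytes = 128,000,000,000 bytes
1 GiB = 1,073,741,824 bytes
128,000,000,000 / 1,073,741,824 = 119.21 GiB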